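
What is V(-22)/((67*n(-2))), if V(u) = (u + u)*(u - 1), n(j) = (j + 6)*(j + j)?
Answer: -253/268 ≈ -0.94403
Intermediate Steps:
n(j) = 2*j*(6 + j) (n(j) = (6 + j)*(2*j) = 2*j*(6 + j))
V(u) = 2*u*(-1 + u) (V(u) = (2*u)*(-1 + u) = 2*u*(-1 + u))
V(-22)/((67*n(-2))) = (2*(-22)*(-1 - 22))/((67*(2*(-2)*(6 - 2)))) = (2*(-22)*(-23))/((67*(2*(-2)*4))) = 1012/((67*(-16))) = 1012/(-1072) = 1012*(-1/1072) = -253/268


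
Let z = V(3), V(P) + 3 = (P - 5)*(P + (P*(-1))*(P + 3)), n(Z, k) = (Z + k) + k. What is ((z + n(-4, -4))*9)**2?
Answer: 18225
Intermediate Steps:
n(Z, k) = Z + 2*k
V(P) = -3 + (-5 + P)*(P - P*(3 + P)) (V(P) = -3 + (P - 5)*(P + (P*(-1))*(P + 3)) = -3 + (-5 + P)*(P + (-P)*(3 + P)) = -3 + (-5 + P)*(P - P*(3 + P)))
z = 27 (z = -3 - 1*3**3 + 3*3**2 + 10*3 = -3 - 1*27 + 3*9 + 30 = -3 - 27 + 27 + 30 = 27)
((z + n(-4, -4))*9)**2 = ((27 + (-4 + 2*(-4)))*9)**2 = ((27 + (-4 - 8))*9)**2 = ((27 - 12)*9)**2 = (15*9)**2 = 135**2 = 18225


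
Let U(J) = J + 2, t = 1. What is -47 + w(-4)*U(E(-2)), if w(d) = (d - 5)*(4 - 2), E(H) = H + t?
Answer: -65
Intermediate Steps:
E(H) = 1 + H (E(H) = H + 1 = 1 + H)
w(d) = -10 + 2*d (w(d) = (-5 + d)*2 = -10 + 2*d)
U(J) = 2 + J
-47 + w(-4)*U(E(-2)) = -47 + (-10 + 2*(-4))*(2 + (1 - 2)) = -47 + (-10 - 8)*(2 - 1) = -47 - 18*1 = -47 - 18 = -65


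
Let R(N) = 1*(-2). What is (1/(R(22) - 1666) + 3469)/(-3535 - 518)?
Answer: -826613/965772 ≈ -0.85591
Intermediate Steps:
R(N) = -2
(1/(R(22) - 1666) + 3469)/(-3535 - 518) = (1/(-2 - 1666) + 3469)/(-3535 - 518) = (1/(-1668) + 3469)/(-4053) = (-1/1668 + 3469)*(-1/4053) = (5786291/1668)*(-1/4053) = -826613/965772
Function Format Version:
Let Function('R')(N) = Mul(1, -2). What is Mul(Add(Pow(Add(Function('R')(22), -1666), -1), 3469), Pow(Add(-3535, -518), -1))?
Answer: Rational(-826613, 965772) ≈ -0.85591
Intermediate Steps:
Function('R')(N) = -2
Mul(Add(Pow(Add(Function('R')(22), -1666), -1), 3469), Pow(Add(-3535, -518), -1)) = Mul(Add(Pow(Add(-2, -1666), -1), 3469), Pow(Add(-3535, -518), -1)) = Mul(Add(Pow(-1668, -1), 3469), Pow(-4053, -1)) = Mul(Add(Rational(-1, 1668), 3469), Rational(-1, 4053)) = Mul(Rational(5786291, 1668), Rational(-1, 4053)) = Rational(-826613, 965772)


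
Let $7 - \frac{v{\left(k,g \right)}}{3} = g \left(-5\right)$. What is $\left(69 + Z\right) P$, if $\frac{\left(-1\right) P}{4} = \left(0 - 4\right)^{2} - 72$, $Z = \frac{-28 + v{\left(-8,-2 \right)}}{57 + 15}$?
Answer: $\frac{138068}{9} \approx 15341.0$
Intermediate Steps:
$v{\left(k,g \right)} = 21 + 15 g$ ($v{\left(k,g \right)} = 21 - 3 g \left(-5\right) = 21 - 3 \left(- 5 g\right) = 21 + 15 g$)
$Z = - \frac{37}{72}$ ($Z = \frac{-28 + \left(21 + 15 \left(-2\right)\right)}{57 + 15} = \frac{-28 + \left(21 - 30\right)}{72} = \left(-28 - 9\right) \frac{1}{72} = \left(-37\right) \frac{1}{72} = - \frac{37}{72} \approx -0.51389$)
$P = 224$ ($P = - 4 \left(\left(0 - 4\right)^{2} - 72\right) = - 4 \left(\left(-4\right)^{2} - 72\right) = - 4 \left(16 - 72\right) = \left(-4\right) \left(-56\right) = 224$)
$\left(69 + Z\right) P = \left(69 - \frac{37}{72}\right) 224 = \frac{4931}{72} \cdot 224 = \frac{138068}{9}$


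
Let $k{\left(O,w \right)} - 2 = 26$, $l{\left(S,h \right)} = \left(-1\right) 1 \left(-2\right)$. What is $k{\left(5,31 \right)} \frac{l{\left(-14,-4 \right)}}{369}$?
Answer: $\frac{56}{369} \approx 0.15176$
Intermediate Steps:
$l{\left(S,h \right)} = 2$ ($l{\left(S,h \right)} = \left(-1\right) \left(-2\right) = 2$)
$k{\left(O,w \right)} = 28$ ($k{\left(O,w \right)} = 2 + 26 = 28$)
$k{\left(5,31 \right)} \frac{l{\left(-14,-4 \right)}}{369} = 28 \cdot \frac{2}{369} = \frac{56}{369}$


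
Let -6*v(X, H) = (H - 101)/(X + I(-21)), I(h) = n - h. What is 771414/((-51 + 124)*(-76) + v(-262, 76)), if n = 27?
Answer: -990495576/7123657 ≈ -139.04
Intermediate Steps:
I(h) = 27 - h
v(X, H) = -(-101 + H)/(6*(48 + X)) (v(X, H) = -(H - 101)/(6*(X + (27 - 1*(-21)))) = -(-101 + H)/(6*(X + (27 + 21))) = -(-101 + H)/(6*(X + 48)) = -(-101 + H)/(6*(48 + X)))
771414/((-51 + 124)*(-76) + v(-262, 76)) = 771414/((-51 + 124)*(-76) + (101 - 1*76)/(6*(48 - 262))) = 771414/(73*(-76) + (⅙)*(101 - 76)/(-214)) = 771414/(-5548 + (⅙)*(-1/214)*25) = 771414/(-5548 - 25/1284) = 771414/(-7123657/1284) = 771414*(-1284/7123657) = -990495576/7123657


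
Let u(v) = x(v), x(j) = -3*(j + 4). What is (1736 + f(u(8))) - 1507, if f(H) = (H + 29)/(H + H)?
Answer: 16495/72 ≈ 229.10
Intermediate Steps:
x(j) = -12 - 3*j (x(j) = -3*(4 + j) = -12 - 3*j)
u(v) = -12 - 3*v
f(H) = (29 + H)/(2*H) (f(H) = (29 + H)/((2*H)) = (29 + H)*(1/(2*H)) = (29 + H)/(2*H))
(1736 + f(u(8))) - 1507 = (1736 + (29 + (-12 - 3*8))/(2*(-12 - 3*8))) - 1507 = (1736 + (29 + (-12 - 24))/(2*(-12 - 24))) - 1507 = (1736 + (1/2)*(29 - 36)/(-36)) - 1507 = (1736 + (1/2)*(-1/36)*(-7)) - 1507 = (1736 + 7/72) - 1507 = 124999/72 - 1507 = 16495/72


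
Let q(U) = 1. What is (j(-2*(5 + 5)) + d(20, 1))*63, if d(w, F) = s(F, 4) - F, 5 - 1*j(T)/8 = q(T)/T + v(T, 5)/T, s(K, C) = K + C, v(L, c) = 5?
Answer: 14616/5 ≈ 2923.2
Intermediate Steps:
s(K, C) = C + K
j(T) = 40 - 48/T (j(T) = 40 - 8*(1/T + 5/T) = 40 - 48/T)
d(w, F) = 4 (d(w, F) = (4 + F) - F = 4)
(j(-2*(5 + 5)) + d(20, 1))*63 = ((40 - 48*(-1/(2*(5 + 5)))) + 4)*63 = ((40 - 48/((-2*10))) + 4)*63 = ((40 - 48/(-20)) + 4)*63 = ((40 - 48*(-1/20)) + 4)*63 = ((40 + 12/5) + 4)*63 = (212/5 + 4)*63 = (232/5)*63 = 14616/5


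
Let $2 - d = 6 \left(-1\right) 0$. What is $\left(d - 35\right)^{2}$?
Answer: $1089$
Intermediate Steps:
$d = 2$ ($d = 2 - 6 \left(-1\right) 0 = 2 - \left(-6\right) 0 = 2 - 0 = 2 + 0 = 2$)
$\left(d - 35\right)^{2} = \left(2 - 35\right)^{2} = \left(-33\right)^{2} = 1089$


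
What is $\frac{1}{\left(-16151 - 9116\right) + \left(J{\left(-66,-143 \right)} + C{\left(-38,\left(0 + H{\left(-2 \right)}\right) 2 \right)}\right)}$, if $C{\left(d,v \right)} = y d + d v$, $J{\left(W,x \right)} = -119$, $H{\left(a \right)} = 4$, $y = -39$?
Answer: $- \frac{1}{24208} \approx -4.1309 \cdot 10^{-5}$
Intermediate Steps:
$C{\left(d,v \right)} = - 39 d + d v$
$\frac{1}{\left(-16151 - 9116\right) + \left(J{\left(-66,-143 \right)} + C{\left(-38,\left(0 + H{\left(-2 \right)}\right) 2 \right)}\right)} = \frac{1}{\left(-16151 - 9116\right) - \left(119 + 38 \left(-39 + \left(0 + 4\right) 2\right)\right)} = \frac{1}{\left(-16151 - 9116\right) - \left(119 + 38 \left(-39 + 4 \cdot 2\right)\right)} = \frac{1}{-25267 - \left(119 + 38 \left(-39 + 8\right)\right)} = \frac{1}{-25267 - -1059} = \frac{1}{-25267 + \left(-119 + 1178\right)} = \frac{1}{-25267 + 1059} = \frac{1}{-24208} = - \frac{1}{24208}$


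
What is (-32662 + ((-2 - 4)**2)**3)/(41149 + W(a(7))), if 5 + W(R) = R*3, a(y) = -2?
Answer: 6997/20569 ≈ 0.34017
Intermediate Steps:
W(R) = -5 + 3*R (W(R) = -5 + R*3 = -5 + 3*R)
(-32662 + ((-2 - 4)**2)**3)/(41149 + W(a(7))) = (-32662 + ((-2 - 4)**2)**3)/(41149 + (-5 + 3*(-2))) = (-32662 + ((-6)**2)**3)/(41149 + (-5 - 6)) = (-32662 + 36**3)/(41149 - 11) = (-32662 + 46656)/41138 = 13994*(1/41138) = 6997/20569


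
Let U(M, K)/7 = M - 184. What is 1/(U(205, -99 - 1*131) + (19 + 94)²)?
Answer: 1/12916 ≈ 7.7423e-5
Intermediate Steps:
U(M, K) = -1288 + 7*M (U(M, K) = 7*(M - 184) = 7*(-184 + M) = -1288 + 7*M)
1/(U(205, -99 - 1*131) + (19 + 94)²) = 1/((-1288 + 7*205) + (19 + 94)²) = 1/((-1288 + 1435) + 113²) = 1/(147 + 12769) = 1/12916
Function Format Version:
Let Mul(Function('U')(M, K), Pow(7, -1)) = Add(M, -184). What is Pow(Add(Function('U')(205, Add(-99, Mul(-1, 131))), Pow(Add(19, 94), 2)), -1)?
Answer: Rational(1, 12916) ≈ 7.7423e-5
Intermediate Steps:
Function('U')(M, K) = Add(-1288, Mul(7, M)) (Function('U')(M, K) = Mul(7, Add(M, -184)) = Mul(7, Add(-184, M)) = Add(-1288, Mul(7, M)))
Pow(Add(Function('U')(205, Add(-99, Mul(-1, 131))), Pow(Add(19, 94), 2)), -1) = Pow(Add(Add(-1288, Mul(7, 205)), Pow(Add(19, 94), 2)), -1) = Pow(Add(Add(-1288, 1435), Pow(113, 2)), -1) = Pow(Add(147, 12769), -1) = Pow(12916, -1) = Rational(1, 12916)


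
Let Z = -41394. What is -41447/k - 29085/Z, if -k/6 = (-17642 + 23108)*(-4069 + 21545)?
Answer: 2778596131213/3954112839504 ≈ 0.70271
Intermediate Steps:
k = -573142896 (k = -6*(-17642 + 23108)*(-4069 + 21545) = -32796*17476 = -6*95523816 = -573142896)
-41447/k - 29085/Z = -41447/(-573142896) - 29085/(-41394) = -41447*(-1/573142896) - 29085*(-1/41394) = 41447/573142896 + 9695/13798 = 2778596131213/3954112839504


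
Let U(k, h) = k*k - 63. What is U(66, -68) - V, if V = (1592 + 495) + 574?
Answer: 1632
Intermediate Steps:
U(k, h) = -63 + k² (U(k, h) = k² - 63 = -63 + k²)
V = 2661 (V = 2087 + 574 = 2661)
U(66, -68) - V = (-63 + 66²) - 1*2661 = (-63 + 4356) - 2661 = 4293 - 2661 = 1632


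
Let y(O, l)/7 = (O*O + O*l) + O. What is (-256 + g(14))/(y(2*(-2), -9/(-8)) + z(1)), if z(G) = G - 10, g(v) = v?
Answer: -484/87 ≈ -5.5632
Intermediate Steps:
y(O, l) = 7*O + 7*O**2 + 7*O*l (y(O, l) = 7*((O*O + O*l) + O) = 7*((O**2 + O*l) + O) = 7*(O + O**2 + O*l) = 7*O + 7*O**2 + 7*O*l)
z(G) = -10 + G
(-256 + g(14))/(y(2*(-2), -9/(-8)) + z(1)) = (-256 + 14)/(7*(2*(-2))*(1 + 2*(-2) - 9/(-8)) + (-10 + 1)) = -242/(7*(-4)*(1 - 4 - 9*(-1/8)) - 9) = -242/(7*(-4)*(1 - 4 + 9/8) - 9) = -242/(7*(-4)*(-15/8) - 9) = -242/(105/2 - 9) = -242/87/2 = -242*2/87 = -484/87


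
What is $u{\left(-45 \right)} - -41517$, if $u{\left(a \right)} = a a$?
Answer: $43542$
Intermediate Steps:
$u{\left(a \right)} = a^{2}$
$u{\left(-45 \right)} - -41517 = \left(-45\right)^{2} - -41517 = 2025 + 41517 = 43542$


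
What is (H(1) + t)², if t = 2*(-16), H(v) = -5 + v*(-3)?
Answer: 1600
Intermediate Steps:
H(v) = -5 - 3*v
t = -32
(H(1) + t)² = ((-5 - 3*1) - 32)² = ((-5 - 3) - 32)² = (-8 - 32)² = (-40)² = 1600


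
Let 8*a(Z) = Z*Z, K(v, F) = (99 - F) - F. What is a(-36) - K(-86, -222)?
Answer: -381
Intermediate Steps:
K(v, F) = 99 - 2*F
a(Z) = Z²/8 (a(Z) = (Z*Z)/8 = Z²/8)
a(-36) - K(-86, -222) = (⅛)*(-36)² - (99 - 2*(-222)) = (⅛)*1296 - (99 + 444) = 162 - 1*543 = 162 - 543 = -381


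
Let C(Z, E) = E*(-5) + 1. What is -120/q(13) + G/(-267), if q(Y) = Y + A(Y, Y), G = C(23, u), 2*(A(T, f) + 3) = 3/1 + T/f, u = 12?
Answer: -2611/267 ≈ -9.7790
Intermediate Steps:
A(T, f) = -3/2 + T/(2*f) (A(T, f) = -3 + (3/1 + T/f)/2 = -3 + (3*1 + T/f)/2 = -3 + (3 + T/f)/2 = -3 + (3/2 + T/(2*f)) = -3/2 + T/(2*f))
C(Z, E) = 1 - 5*E (C(Z, E) = -5*E + 1 = 1 - 5*E)
G = -59 (G = 1 - 5*12 = 1 - 60 = -59)
q(Y) = -1 + Y (q(Y) = Y + (Y - 3*Y)/(2*Y) = Y + (-2*Y)/(2*Y) = Y - 1 = -1 + Y)
-120/q(13) + G/(-267) = -120/(-1 + 13) - 59/(-267) = -120/12 - 59*(-1/267) = -120*1/12 + 59/267 = -10 + 59/267 = -2611/267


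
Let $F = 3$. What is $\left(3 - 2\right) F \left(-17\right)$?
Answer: $-51$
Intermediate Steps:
$\left(3 - 2\right) F \left(-17\right) = \left(3 - 2\right) 3 \left(-17\right) = 1 \cdot 3 \left(-17\right) = 3 \left(-17\right) = -51$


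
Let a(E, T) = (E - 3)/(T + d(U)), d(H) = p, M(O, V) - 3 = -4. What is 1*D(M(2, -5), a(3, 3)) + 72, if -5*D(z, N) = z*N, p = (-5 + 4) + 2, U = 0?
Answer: 72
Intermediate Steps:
p = 1 (p = -1 + 2 = 1)
M(O, V) = -1 (M(O, V) = 3 - 4 = -1)
d(H) = 1
a(E, T) = (-3 + E)/(1 + T) (a(E, T) = (E - 3)/(T + 1) = (-3 + E)/(1 + T))
D(z, N) = -N*z/5 (D(z, N) = -z*N/5 = -N*z/5)
1*D(M(2, -5), a(3, 3)) + 72 = 1*(-⅕*(-3 + 3)/(1 + 3)*(-1)) + 72 = 1*(-⅕*0/4*(-1)) + 72 = 1*(-⅕*(¼)*0*(-1)) + 72 = 1*(-⅕*0*(-1)) + 72 = 1*0 + 72 = 0 + 72 = 72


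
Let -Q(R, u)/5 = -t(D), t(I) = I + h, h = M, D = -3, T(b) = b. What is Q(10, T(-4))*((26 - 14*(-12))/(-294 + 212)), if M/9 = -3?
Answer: 14550/41 ≈ 354.88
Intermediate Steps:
M = -27 (M = 9*(-3) = -27)
h = -27
t(I) = -27 + I (t(I) = I - 27 = -27 + I)
Q(R, u) = -150 (Q(R, u) = -(-5)*(-27 - 3) = -(-5)*(-30) = -5*30 = -150)
Q(10, T(-4))*((26 - 14*(-12))/(-294 + 212)) = -150*(26 - 14*(-12))/(-294 + 212) = -150*(26 + 168)/(-82) = -29100*(-1)/82 = -150*(-97/41) = 14550/41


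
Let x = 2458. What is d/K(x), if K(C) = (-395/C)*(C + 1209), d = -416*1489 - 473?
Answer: 1523706826/1448465 ≈ 1051.9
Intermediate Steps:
d = -619897 (d = -619424 - 473 = -619897)
K(C) = -395*(1209 + C)/C (K(C) = (-395/C)*(1209 + C) = -395*(1209 + C)/C)
d/K(x) = -619897/(-395 - 477555/2458) = -619897/(-1448465/2458) = -619897*(-2458/1448465) = 1523706826/1448465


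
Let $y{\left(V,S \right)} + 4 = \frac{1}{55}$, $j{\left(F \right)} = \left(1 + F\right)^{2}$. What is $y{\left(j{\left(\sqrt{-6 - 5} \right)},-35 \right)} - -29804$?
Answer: $\frac{1639001}{55} \approx 29800.0$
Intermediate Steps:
$y{\left(V,S \right)} = - \frac{219}{55}$ ($y{\left(V,S \right)} = -4 + \frac{1}{55} = - \frac{219}{55}$)
$y{\left(j{\left(\sqrt{-6 - 5} \right)},-35 \right)} - -29804 = - \frac{219}{55} - -29804 = - \frac{219}{55} + 29804 = \frac{1639001}{55}$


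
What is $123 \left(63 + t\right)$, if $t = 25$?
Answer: $10824$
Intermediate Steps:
$123 \left(63 + t\right) = 123 \left(63 + 25\right) = 123 \cdot 88 = 10824$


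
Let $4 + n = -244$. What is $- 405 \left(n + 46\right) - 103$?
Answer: $81707$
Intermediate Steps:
$n = -248$ ($n = -4 - 244 = -248$)
$- 405 \left(n + 46\right) - 103 = - 405 \left(-248 + 46\right) - 103 = \left(-405\right) \left(-202\right) - 103 = 81810 - 103 = 81707$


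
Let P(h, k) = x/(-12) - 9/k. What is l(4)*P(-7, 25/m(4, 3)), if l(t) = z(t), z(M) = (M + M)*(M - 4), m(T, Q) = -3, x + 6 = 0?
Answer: 0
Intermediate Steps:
x = -6 (x = -6 + 0 = -6)
z(M) = 2*M*(-4 + M) (z(M) = (2*M)*(-4 + M) = 2*M*(-4 + M))
l(t) = 2*t*(-4 + t)
P(h, k) = ½ - 9/k (P(h, k) = -6/(-12) - 9/k = -6*(-1/12) - 9/k = ½ - 9/k)
l(4)*P(-7, 25/m(4, 3)) = (2*4*(-4 + 4))*((-18 + 25/(-3))/(2*((25/(-3))))) = (2*4*0)*((-18 + 25*(-⅓))/(2*((25*(-⅓))))) = 0*((-18 - 25/3)/(2*(-25/3))) = 0*((½)*(-3/25)*(-79/3)) = 0*(79/50) = 0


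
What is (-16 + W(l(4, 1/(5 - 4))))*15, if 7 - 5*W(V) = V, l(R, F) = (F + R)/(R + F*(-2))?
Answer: -453/2 ≈ -226.50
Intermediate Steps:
l(R, F) = (F + R)/(R - 2*F)
W(V) = 7/5 - V/5
(-16 + W(l(4, 1/(5 - 4))))*15 = (-16 + (7/5 - (-1/(5 - 4) - 1*4)/(5*(-1*4 + 2/(5 - 4)))))*15 = (-16 + (7/5 - (-1/1 - 4)/(5*(-4 + 2/1))))*15 = (-16 + (7/5 - (-1*1 - 4)/(5*(-4 + 2*1))))*15 = (-16 + (7/5 - (-1 - 4)/(5*(-4 + 2))))*15 = (-16 + (7/5 - (-5)/(5*(-2))))*15 = (-16 + (7/5 - (-1)*(-5)/10))*15 = (-16 + (7/5 - 1/5*5/2))*15 = (-16 + (7/5 - 1/2))*15 = (-16 + 9/10)*15 = -151/10*15 = -453/2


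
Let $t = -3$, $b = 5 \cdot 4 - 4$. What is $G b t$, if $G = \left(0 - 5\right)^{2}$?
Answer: $-1200$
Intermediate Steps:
$b = 16$ ($b = 20 - 4 = 16$)
$G = 25$ ($G = \left(-5\right)^{2} = 25$)
$G b t = 25 \cdot 16 \left(-3\right) = 400 \left(-3\right) = -1200$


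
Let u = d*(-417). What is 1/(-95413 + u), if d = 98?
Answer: -1/136279 ≈ -7.3379e-6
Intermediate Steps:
u = -40866 (u = 98*(-417) = -40866)
1/(-95413 + u) = 1/(-95413 - 40866) = 1/(-136279) = -1/136279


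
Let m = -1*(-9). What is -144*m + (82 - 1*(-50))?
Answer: -1164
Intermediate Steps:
m = 9
-144*m + (82 - 1*(-50)) = -144*9 + (82 - 1*(-50)) = -1296 + (82 + 50) = -1296 + 132 = -1164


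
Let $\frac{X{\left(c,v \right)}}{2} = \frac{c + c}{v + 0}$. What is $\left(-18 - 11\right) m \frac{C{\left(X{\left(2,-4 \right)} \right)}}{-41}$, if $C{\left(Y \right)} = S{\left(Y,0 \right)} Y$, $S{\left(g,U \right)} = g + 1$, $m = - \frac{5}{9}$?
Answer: $- \frac{290}{369} \approx -0.78591$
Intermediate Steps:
$m = - \frac{5}{9}$ ($m = \left(-5\right) \frac{1}{9} = - \frac{5}{9} \approx -0.55556$)
$S{\left(g,U \right)} = 1 + g$
$X{\left(c,v \right)} = \frac{4 c}{v}$ ($X{\left(c,v \right)} = 2 \frac{c + c}{v + 0} = 2 \frac{2 c}{v} = \frac{4 c}{v}$)
$C{\left(Y \right)} = Y \left(1 + Y\right)$ ($C{\left(Y \right)} = \left(1 + Y\right) Y = Y \left(1 + Y\right)$)
$\left(-18 - 11\right) m \frac{C{\left(X{\left(2,-4 \right)} \right)}}{-41} = \left(-18 - 11\right) \left(- \frac{5}{9}\right) \frac{4 \cdot 2 \frac{1}{-4} \left(1 + 4 \cdot 2 \frac{1}{-4}\right)}{-41} = \left(-18 - 11\right) \left(- \frac{5}{9}\right) 4 \cdot 2 \left(- \frac{1}{4}\right) \left(1 + 4 \cdot 2 \left(- \frac{1}{4}\right)\right) \left(- \frac{1}{41}\right) = \left(-29\right) \left(- \frac{5}{9}\right) - 2 \left(1 - 2\right) \left(- \frac{1}{41}\right) = \frac{145 \left(-2\right) \left(-1\right) \left(- \frac{1}{41}\right)}{9} = \frac{145 \cdot 2 \left(- \frac{1}{41}\right)}{9} = \frac{145}{9} \left(- \frac{2}{41}\right) = - \frac{290}{369}$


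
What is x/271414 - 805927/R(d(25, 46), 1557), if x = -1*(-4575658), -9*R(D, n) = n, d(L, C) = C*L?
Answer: 109765729806/23477311 ≈ 4675.4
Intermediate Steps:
R(D, n) = -n/9
x = 4575658
x/271414 - 805927/R(d(25, 46), 1557) = 4575658/271414 - 805927/((-⅑*1557)) = 4575658*(1/271414) - 805927/(-173) = 2287829/135707 - 805927*(-1/173) = 2287829/135707 + 805927/173 = 109765729806/23477311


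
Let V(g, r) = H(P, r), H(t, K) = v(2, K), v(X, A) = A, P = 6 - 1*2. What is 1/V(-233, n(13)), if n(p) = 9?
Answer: ⅑ ≈ 0.11111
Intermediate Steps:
P = 4 (P = 6 - 2 = 4)
H(t, K) = K
V(g, r) = r
1/V(-233, n(13)) = 1/9 = ⅑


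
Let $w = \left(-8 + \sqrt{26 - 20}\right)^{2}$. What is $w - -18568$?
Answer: $18638 - 16 \sqrt{6} \approx 18599.0$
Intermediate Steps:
$w = \left(-8 + \sqrt{6}\right)^{2} \approx 30.808$
$w - -18568 = \left(8 - \sqrt{6}\right)^{2} - -18568 = \left(8 - \sqrt{6}\right)^{2} + \left(-3899 + 22467\right) = \left(8 - \sqrt{6}\right)^{2} + 18568 = 18568 + \left(8 - \sqrt{6}\right)^{2}$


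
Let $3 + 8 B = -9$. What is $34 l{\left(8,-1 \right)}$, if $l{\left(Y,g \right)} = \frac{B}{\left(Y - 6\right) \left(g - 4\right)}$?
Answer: $\frac{51}{10} \approx 5.1$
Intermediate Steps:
$B = - \frac{3}{2}$ ($B = - \frac{3}{8} + \frac{1}{8} \left(-9\right) = - \frac{3}{8} - \frac{9}{8} = - \frac{3}{2} \approx -1.5$)
$l{\left(Y,g \right)} = - \frac{3}{2 \left(-6 + Y\right) \left(-4 + g\right)}$ ($l{\left(Y,g \right)} = - \frac{3}{2 \left(Y - 6\right) \left(g - 4\right)} = - \frac{3}{2 \left(-6 + Y\right) \left(-4 + g\right)}$)
$34 l{\left(8,-1 \right)} = 34 \left(- \frac{3}{48 - -12 - 64 + 2 \cdot 8 \left(-1\right)}\right) = 34 \left(- \frac{3}{48 + 12 - 64 - 16}\right) = 34 \left(- \frac{3}{-20}\right) = 34 \left(\left(-3\right) \left(- \frac{1}{20}\right)\right) = 34 \cdot \frac{3}{20} = \frac{51}{10}$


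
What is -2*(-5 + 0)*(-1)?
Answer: -10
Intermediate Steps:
-2*(-5 + 0)*(-1) = -2*(-5)*(-1) = 10*(-1) = -10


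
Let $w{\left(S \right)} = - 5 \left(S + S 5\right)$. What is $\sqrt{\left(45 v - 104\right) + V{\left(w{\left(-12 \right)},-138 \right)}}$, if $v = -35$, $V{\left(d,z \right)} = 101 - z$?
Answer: $12 i \sqrt{10} \approx 37.947 i$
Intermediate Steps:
$w{\left(S \right)} = - 30 S$ ($w{\left(S \right)} = - 5 \left(S + 5 S\right) = - 5 \cdot 6 S = - 30 S$)
$\sqrt{\left(45 v - 104\right) + V{\left(w{\left(-12 \right)},-138 \right)}} = \sqrt{\left(45 \left(-35\right) - 104\right) + \left(101 - -138\right)} = \sqrt{\left(-1575 - 104\right) + \left(101 + 138\right)} = \sqrt{-1679 + 239} = \sqrt{-1440} = 12 i \sqrt{10}$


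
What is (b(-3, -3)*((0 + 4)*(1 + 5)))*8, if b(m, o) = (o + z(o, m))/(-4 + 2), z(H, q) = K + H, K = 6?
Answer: 0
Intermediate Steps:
z(H, q) = 6 + H
b(m, o) = -3 - o (b(m, o) = (o + (6 + o))/(-4 + 2) = (6 + 2*o)/(-2) = (6 + 2*o)*(-½) = -3 - o)
(b(-3, -3)*((0 + 4)*(1 + 5)))*8 = ((-3 - 1*(-3))*((0 + 4)*(1 + 5)))*8 = ((-3 + 3)*(4*6))*8 = (0*24)*8 = 0*8 = 0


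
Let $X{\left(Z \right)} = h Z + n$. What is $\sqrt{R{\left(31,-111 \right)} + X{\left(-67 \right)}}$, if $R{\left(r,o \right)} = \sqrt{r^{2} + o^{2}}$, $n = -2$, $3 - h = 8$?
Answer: $\sqrt{333 + \sqrt{13282}} \approx 21.172$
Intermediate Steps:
$h = -5$ ($h = 3 - 8 = -5$)
$R{\left(r,o \right)} = \sqrt{o^{2} + r^{2}}$
$X{\left(Z \right)} = -2 - 5 Z$ ($X{\left(Z \right)} = - 5 Z - 2 = -2 - 5 Z$)
$\sqrt{R{\left(31,-111 \right)} + X{\left(-67 \right)}} = \sqrt{\sqrt{\left(-111\right)^{2} + 31^{2}} - -333} = \sqrt{\sqrt{12321 + 961} + \left(-2 + 335\right)} = \sqrt{\sqrt{13282} + 333} = \sqrt{333 + \sqrt{13282}}$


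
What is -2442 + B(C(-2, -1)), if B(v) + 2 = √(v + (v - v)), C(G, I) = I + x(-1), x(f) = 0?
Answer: -2444 + I ≈ -2444.0 + 1.0*I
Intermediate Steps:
C(G, I) = I (C(G, I) = I + 0 = I)
B(v) = -2 + √v (B(v) = -2 + √(v + (v - v)) = -2 + √(v + 0) = -2 + √v)
-2442 + B(C(-2, -1)) = -2442 + (-2 + √(-1)) = -2442 + (-2 + I) = -2444 + I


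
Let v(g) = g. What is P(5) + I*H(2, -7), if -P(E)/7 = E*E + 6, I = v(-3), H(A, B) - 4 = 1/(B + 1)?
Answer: -457/2 ≈ -228.50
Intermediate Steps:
H(A, B) = 4 + 1/(1 + B) (H(A, B) = 4 + 1/(B + 1) = 4 + 1/(1 + B))
I = -3
P(E) = -42 - 7*E² (P(E) = -7*(E*E + 6) = -7*(E² + 6) = -7*(6 + E²) = -42 - 7*E²)
P(5) + I*H(2, -7) = (-42 - 7*5²) - 3*(5 + 4*(-7))/(1 - 7) = (-42 - 7*25) - 3*(5 - 28)/(-6) = (-42 - 175) - (-1)*(-23)/2 = -217 - 3*23/6 = -217 - 23/2 = -457/2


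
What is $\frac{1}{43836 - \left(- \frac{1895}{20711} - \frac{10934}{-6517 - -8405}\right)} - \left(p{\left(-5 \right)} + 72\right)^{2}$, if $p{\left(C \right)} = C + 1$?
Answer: $- \frac{3963511139283200}{857160717741} \approx -4624.0$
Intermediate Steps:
$p{\left(C \right)} = 1 + C$
$\frac{1}{43836 - \left(- \frac{1895}{20711} - \frac{10934}{-6517 - -8405}\right)} - \left(p{\left(-5 \right)} + 72\right)^{2} = \frac{1}{43836 - \left(- \frac{1895}{20711} - \frac{10934}{-6517 - -8405}\right)} - \left(\left(1 - 5\right) + 72\right)^{2} = \frac{1}{43836 - \left(- \frac{1895}{20711} - \frac{10934}{-6517 + 8405}\right)} - \left(-4 + 72\right)^{2} = \frac{1}{43836 + \left(\frac{1895}{20711} + \frac{10934}{1888}\right)} - 68^{2} = \frac{1}{43836 + \left(\frac{1895}{20711} + 10934 \cdot \frac{1}{1888}\right)} - 4624 = \frac{1}{43836 + \left(\frac{1895}{20711} + \frac{5467}{944}\right)} - 4624 = \frac{1}{43836 + \frac{115015917}{19551184}} - 4624 = \frac{1}{\frac{857160717741}{19551184}} - 4624 = \frac{19551184}{857160717741} - 4624 = - \frac{3963511139283200}{857160717741}$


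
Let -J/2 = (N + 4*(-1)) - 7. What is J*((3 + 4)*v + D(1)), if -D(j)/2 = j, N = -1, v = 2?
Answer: 288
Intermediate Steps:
D(j) = -2*j
J = 24 (J = -2*((-1 + 4*(-1)) - 7) = -2*((-1 - 4) - 7) = -2*(-5 - 7) = -2*(-12) = 24)
J*((3 + 4)*v + D(1)) = 24*((3 + 4)*2 - 2*1) = 24*(7*2 - 2) = 24*(14 - 2) = 24*12 = 288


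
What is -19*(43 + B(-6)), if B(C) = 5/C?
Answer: -4807/6 ≈ -801.17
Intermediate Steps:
-19*(43 + B(-6)) = -19*(43 + 5/(-6)) = -19*(43 + 5*(-⅙)) = -19*(43 - ⅚) = -19*253/6 = -4807/6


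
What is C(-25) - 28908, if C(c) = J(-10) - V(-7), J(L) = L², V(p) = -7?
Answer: -28801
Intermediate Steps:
C(c) = 107 (C(c) = (-10)² - 1*(-7) = 100 + 7 = 107)
C(-25) - 28908 = 107 - 28908 = -28801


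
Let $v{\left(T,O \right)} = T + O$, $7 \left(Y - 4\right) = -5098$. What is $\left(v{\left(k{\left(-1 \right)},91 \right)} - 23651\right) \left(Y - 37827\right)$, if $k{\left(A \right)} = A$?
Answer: $\frac{6358147899}{7} \approx 9.0831 \cdot 10^{8}$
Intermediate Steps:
$Y = - \frac{5070}{7}$ ($Y = 4 + \frac{1}{7} \left(-5098\right) = 4 - \frac{5098}{7} = - \frac{5070}{7} \approx -724.29$)
$v{\left(T,O \right)} = O + T$
$\left(v{\left(k{\left(-1 \right)},91 \right)} - 23651\right) \left(Y - 37827\right) = \left(\left(91 - 1\right) - 23651\right) \left(- \frac{5070}{7} - 37827\right) = \left(90 - 23651\right) \left(- \frac{269859}{7}\right) = \left(-23561\right) \left(- \frac{269859}{7}\right) = \frac{6358147899}{7}$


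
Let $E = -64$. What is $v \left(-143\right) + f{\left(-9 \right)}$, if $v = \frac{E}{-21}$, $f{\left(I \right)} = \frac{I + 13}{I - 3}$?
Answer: $- \frac{3053}{7} \approx -436.14$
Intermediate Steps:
$f{\left(I \right)} = \frac{13 + I}{-3 + I}$
$v = \frac{64}{21}$ ($v = - \frac{64}{-21} = \left(-64\right) \left(- \frac{1}{21}\right) = \frac{64}{21} \approx 3.0476$)
$v \left(-143\right) + f{\left(-9 \right)} = \frac{64}{21} \left(-143\right) + \frac{13 - 9}{-3 - 9} = - \frac{9152}{21} + \frac{1}{-12} \cdot 4 = - \frac{9152}{21} - \frac{1}{3} = - \frac{3053}{7}$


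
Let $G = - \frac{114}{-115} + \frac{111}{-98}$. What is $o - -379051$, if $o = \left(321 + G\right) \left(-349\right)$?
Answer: $\frac{3009893897}{11270} \approx 2.6707 \cdot 10^{5}$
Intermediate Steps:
$G = - \frac{1593}{11270}$ ($G = \left(-114\right) \left(- \frac{1}{115}\right) + 111 \left(- \frac{1}{98}\right) = \frac{114}{115} - \frac{111}{98} = - \frac{1593}{11270} \approx -0.14135$)
$o = - \frac{1262010873}{11270}$ ($o = \left(321 - \frac{1593}{11270}\right) \left(-349\right) = \frac{3616077}{11270} \left(-349\right) = - \frac{1262010873}{11270} \approx -1.1198 \cdot 10^{5}$)
$o - -379051 = - \frac{1262010873}{11270} - -379051 = - \frac{1262010873}{11270} + 379051 = \frac{3009893897}{11270}$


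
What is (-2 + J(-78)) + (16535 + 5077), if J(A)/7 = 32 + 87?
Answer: 22443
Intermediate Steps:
J(A) = 833 (J(A) = 7*(32 + 87) = 7*119 = 833)
(-2 + J(-78)) + (16535 + 5077) = (-2 + 833) + (16535 + 5077) = 831 + 21612 = 22443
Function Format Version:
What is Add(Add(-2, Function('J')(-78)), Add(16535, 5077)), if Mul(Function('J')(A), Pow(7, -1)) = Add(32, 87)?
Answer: 22443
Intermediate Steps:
Function('J')(A) = 833 (Function('J')(A) = Mul(7, Add(32, 87)) = Mul(7, 119) = 833)
Add(Add(-2, Function('J')(-78)), Add(16535, 5077)) = Add(Add(-2, 833), Add(16535, 5077)) = Add(831, 21612) = 22443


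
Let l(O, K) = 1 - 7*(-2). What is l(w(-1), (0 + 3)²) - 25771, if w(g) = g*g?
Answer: -25756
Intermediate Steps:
w(g) = g²
l(O, K) = 15 (l(O, K) = 1 + 14 = 15)
l(w(-1), (0 + 3)²) - 25771 = 15 - 25771 = -25756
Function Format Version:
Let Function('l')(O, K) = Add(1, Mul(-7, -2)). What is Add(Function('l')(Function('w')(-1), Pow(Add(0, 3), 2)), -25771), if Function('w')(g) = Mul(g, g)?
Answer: -25756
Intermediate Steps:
Function('w')(g) = Pow(g, 2)
Function('l')(O, K) = 15 (Function('l')(O, K) = Add(1, 14) = 15)
Add(Function('l')(Function('w')(-1), Pow(Add(0, 3), 2)), -25771) = Add(15, -25771) = -25756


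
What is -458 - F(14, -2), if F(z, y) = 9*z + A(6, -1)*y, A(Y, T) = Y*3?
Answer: -548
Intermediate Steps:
A(Y, T) = 3*Y
F(z, y) = 9*z + 18*y (F(z, y) = 9*z + (3*6)*y = 9*z + 18*y)
-458 - F(14, -2) = -458 - (9*14 + 18*(-2)) = -458 - (126 - 36) = -458 - 1*90 = -458 - 90 = -548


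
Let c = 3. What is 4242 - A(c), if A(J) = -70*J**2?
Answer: 4872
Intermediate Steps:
4242 - A(c) = 4242 - (-70)*3**2 = 4242 - (-70)*9 = 4242 - 1*(-630) = 4242 + 630 = 4872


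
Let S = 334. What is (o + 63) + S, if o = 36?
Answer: 433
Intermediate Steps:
(o + 63) + S = (36 + 63) + 334 = 99 + 334 = 433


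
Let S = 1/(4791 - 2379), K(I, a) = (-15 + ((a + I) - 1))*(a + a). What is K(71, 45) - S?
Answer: 21707999/2412 ≈ 9000.0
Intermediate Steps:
K(I, a) = 2*a*(-16 + I + a) (K(I, a) = (-15 + ((I + a) - 1))*(2*a) = (-15 + (-1 + I + a))*(2*a) = (-16 + I + a)*(2*a) = 2*a*(-16 + I + a))
S = 1/2412 ≈ 0.00041459
K(71, 45) - S = 2*45*(-16 + 71 + 45) - 1*1/2412 = 2*45*100 - 1/2412 = 9000 - 1/2412 = 21707999/2412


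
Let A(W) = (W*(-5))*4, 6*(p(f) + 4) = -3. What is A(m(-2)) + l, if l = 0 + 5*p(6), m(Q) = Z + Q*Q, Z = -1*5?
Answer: -5/2 ≈ -2.5000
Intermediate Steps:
p(f) = -9/2 (p(f) = -4 + (⅙)*(-3) = -4 - ½ = -9/2)
Z = -5
m(Q) = -5 + Q² (m(Q) = -5 + Q*Q = -5 + Q²)
A(W) = -20*W (A(W) = -5*W*4 = -20*W)
l = -45/2 (l = 0 + 5*(-9/2) = 0 - 45/2 = -45/2 ≈ -22.500)
A(m(-2)) + l = -20*(-5 + (-2)²) - 45/2 = -20*(-5 + 4) - 45/2 = -20*(-1) - 45/2 = 20 - 45/2 = -5/2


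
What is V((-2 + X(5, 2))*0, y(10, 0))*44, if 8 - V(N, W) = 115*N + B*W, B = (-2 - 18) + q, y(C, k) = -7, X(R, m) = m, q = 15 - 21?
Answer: -7656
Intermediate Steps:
q = -6
B = -26 (B = (-2 - 18) - 6 = -20 - 6 = -26)
V(N, W) = 8 - 115*N + 26*W (V(N, W) = 8 - (115*N - 26*W) = 8 - (-26*W + 115*N) = 8 + (-115*N + 26*W) = 8 - 115*N + 26*W)
V((-2 + X(5, 2))*0, y(10, 0))*44 = (8 - 115*(-2 + 2)*0 + 26*(-7))*44 = (8 - 0*0 - 182)*44 = (8 - 115*0 - 182)*44 = (8 + 0 - 182)*44 = -174*44 = -7656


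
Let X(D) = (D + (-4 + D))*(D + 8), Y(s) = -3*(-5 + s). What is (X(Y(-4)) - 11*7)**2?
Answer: 2798929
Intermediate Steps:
Y(s) = 15 - 3*s
X(D) = (-4 + 2*D)*(8 + D)
(X(Y(-4)) - 11*7)**2 = ((-32 + 2*(15 - 3*(-4))**2 + 12*(15 - 3*(-4))) - 11*7)**2 = ((-32 + 2*(15 + 12)**2 + 12*(15 + 12)) - 77)**2 = ((-32 + 2*27**2 + 12*27) - 77)**2 = ((-32 + 2*729 + 324) - 77)**2 = ((-32 + 1458 + 324) - 77)**2 = (1750 - 77)**2 = 1673**2 = 2798929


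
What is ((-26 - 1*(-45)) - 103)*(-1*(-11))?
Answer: -924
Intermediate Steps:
((-26 - 1*(-45)) - 103)*(-1*(-11)) = ((-26 + 45) - 103)*11 = (19 - 103)*11 = -84*11 = -924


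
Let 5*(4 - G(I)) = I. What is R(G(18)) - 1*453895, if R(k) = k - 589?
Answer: -2272418/5 ≈ -4.5448e+5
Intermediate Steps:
G(I) = 4 - I/5
R(k) = -589 + k
R(G(18)) - 1*453895 = (-589 + (4 - 1/5*18)) - 1*453895 = (-589 + (4 - 18/5)) - 453895 = (-589 + 2/5) - 453895 = -2943/5 - 453895 = -2272418/5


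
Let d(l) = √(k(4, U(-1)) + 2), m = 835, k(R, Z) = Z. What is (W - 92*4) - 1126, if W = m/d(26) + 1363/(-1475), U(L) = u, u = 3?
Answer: -2205013/1475 + 167*√5 ≈ -1121.5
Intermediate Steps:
U(L) = 3
d(l) = √5 (d(l) = √(3 + 2) = √5)
W = -1363/1475 + 167*√5 (W = 835/(√5) + 1363/(-1475) = 835*(√5/5) + 1363*(-1/1475) = 167*√5 - 1363/1475 = -1363/1475 + 167*√5 ≈ 372.50)
(W - 92*4) - 1126 = ((-1363/1475 + 167*√5) - 92*4) - 1126 = ((-1363/1475 + 167*√5) - 368) - 1126 = (-544163/1475 + 167*√5) - 1126 = -2205013/1475 + 167*√5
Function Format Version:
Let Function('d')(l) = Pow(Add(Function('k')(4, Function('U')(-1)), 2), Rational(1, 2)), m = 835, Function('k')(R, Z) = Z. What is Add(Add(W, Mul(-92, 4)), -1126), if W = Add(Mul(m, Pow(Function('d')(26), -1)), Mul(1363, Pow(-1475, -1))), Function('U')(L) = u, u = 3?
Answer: Add(Rational(-2205013, 1475), Mul(167, Pow(5, Rational(1, 2)))) ≈ -1121.5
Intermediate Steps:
Function('U')(L) = 3
Function('d')(l) = Pow(5, Rational(1, 2)) (Function('d')(l) = Pow(Add(3, 2), Rational(1, 2)) = Pow(5, Rational(1, 2)))
W = Add(Rational(-1363, 1475), Mul(167, Pow(5, Rational(1, 2)))) (W = Add(Mul(835, Pow(Pow(5, Rational(1, 2)), -1)), Mul(1363, Pow(-1475, -1))) = Add(Mul(835, Mul(Rational(1, 5), Pow(5, Rational(1, 2)))), Mul(1363, Rational(-1, 1475))) = Add(Mul(167, Pow(5, Rational(1, 2))), Rational(-1363, 1475)) = Add(Rational(-1363, 1475), Mul(167, Pow(5, Rational(1, 2)))) ≈ 372.50)
Add(Add(W, Mul(-92, 4)), -1126) = Add(Add(Add(Rational(-1363, 1475), Mul(167, Pow(5, Rational(1, 2)))), Mul(-92, 4)), -1126) = Add(Add(Add(Rational(-1363, 1475), Mul(167, Pow(5, Rational(1, 2)))), -368), -1126) = Add(Add(Rational(-544163, 1475), Mul(167, Pow(5, Rational(1, 2)))), -1126) = Add(Rational(-2205013, 1475), Mul(167, Pow(5, Rational(1, 2))))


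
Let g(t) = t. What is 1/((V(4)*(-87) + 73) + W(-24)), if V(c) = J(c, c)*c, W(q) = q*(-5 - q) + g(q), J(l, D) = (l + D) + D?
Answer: -1/4583 ≈ -0.00021820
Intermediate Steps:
J(l, D) = l + 2*D (J(l, D) = (D + l) + D = l + 2*D)
W(q) = q + q*(-5 - q) (W(q) = q*(-5 - q) + q = q + q*(-5 - q))
V(c) = 3*c² (V(c) = (c + 2*c)*c = (3*c)*c = 3*c²)
1/((V(4)*(-87) + 73) + W(-24)) = 1/(((3*4²)*(-87) + 73) - 24*(-4 - 1*(-24))) = 1/(((3*16)*(-87) + 73) - 24*(-4 + 24)) = 1/((48*(-87) + 73) - 24*20) = 1/((-4176 + 73) - 480) = 1/(-4103 - 480) = 1/(-4583) = -1/4583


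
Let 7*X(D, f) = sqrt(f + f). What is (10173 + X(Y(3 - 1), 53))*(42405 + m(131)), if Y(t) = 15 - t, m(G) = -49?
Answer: 430887588 + 42356*sqrt(106)/7 ≈ 4.3095e+8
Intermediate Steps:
X(D, f) = sqrt(2)*sqrt(f)/7 (X(D, f) = sqrt(f + f)/7 = sqrt(2*f)/7 = (sqrt(2)*sqrt(f))/7 = sqrt(2)*sqrt(f)/7)
(10173 + X(Y(3 - 1), 53))*(42405 + m(131)) = (10173 + sqrt(2)*sqrt(53)/7)*(42405 - 49) = (10173 + sqrt(106)/7)*42356 = 430887588 + 42356*sqrt(106)/7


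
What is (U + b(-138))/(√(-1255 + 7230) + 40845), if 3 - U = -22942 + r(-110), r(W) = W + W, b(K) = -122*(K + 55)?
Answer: 271954179/333661610 - 33291*√239/333661610 ≈ 0.81352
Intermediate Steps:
b(K) = -6710 - 122*K (b(K) = -122*(55 + K) = -6710 - 122*K)
r(W) = 2*W
U = 23165 (U = 3 - (-22942 + 2*(-110)) = 3 - (-22942 - 220) = 3 - 1*(-23162) = 3 + 23162 = 23165)
(U + b(-138))/(√(-1255 + 7230) + 40845) = (23165 + (-6710 - 122*(-138)))/(√(-1255 + 7230) + 40845) = (23165 + (-6710 + 16836))/(√5975 + 40845) = (23165 + 10126)/(5*√239 + 40845) = 33291/(40845 + 5*√239)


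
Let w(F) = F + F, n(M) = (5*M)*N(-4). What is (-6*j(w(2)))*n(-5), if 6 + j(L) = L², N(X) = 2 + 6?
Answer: 12000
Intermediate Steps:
N(X) = 8
n(M) = 40*M (n(M) = (5*M)*8 = 40*M)
w(F) = 2*F
j(L) = -6 + L²
(-6*j(w(2)))*n(-5) = (-6*(-6 + (2*2)²))*(40*(-5)) = -6*(-6 + 4²)*(-200) = -6*(-6 + 16)*(-200) = -6*10*(-200) = -60*(-200) = 12000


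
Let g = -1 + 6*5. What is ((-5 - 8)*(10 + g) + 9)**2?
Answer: 248004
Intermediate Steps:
g = 29 (g = -1 + 30 = 29)
((-5 - 8)*(10 + g) + 9)**2 = ((-5 - 8)*(10 + 29) + 9)**2 = (-13*39 + 9)**2 = (-507 + 9)**2 = (-498)**2 = 248004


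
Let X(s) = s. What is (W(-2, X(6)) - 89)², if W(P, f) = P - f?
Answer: 9409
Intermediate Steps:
(W(-2, X(6)) - 89)² = ((-2 - 1*6) - 89)² = ((-2 - 6) - 89)² = (-8 - 89)² = (-97)² = 9409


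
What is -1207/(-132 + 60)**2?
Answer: -1207/5184 ≈ -0.23283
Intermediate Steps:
-1207/(-132 + 60)**2 = -1207/((-72)**2) = -1207/5184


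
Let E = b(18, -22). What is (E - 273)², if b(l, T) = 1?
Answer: 73984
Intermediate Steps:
E = 1
(E - 273)² = (1 - 273)² = (-272)² = 73984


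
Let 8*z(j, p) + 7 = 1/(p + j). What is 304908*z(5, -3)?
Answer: -990951/4 ≈ -2.4774e+5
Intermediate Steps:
z(j, p) = -7/8 + 1/(8*(j + p)) (z(j, p) = -7/8 + 1/(8*(p + j)) = -7/8 + 1/(8*(j + p)))
304908*z(5, -3) = 304908*((1 - 7*5 - 7*(-3))/(8*(5 - 3))) = 304908*((1/8)*(1 - 35 + 21)/2) = 304908*((1/8)*(1/2)*(-13)) = 304908*(-13/16) = -990951/4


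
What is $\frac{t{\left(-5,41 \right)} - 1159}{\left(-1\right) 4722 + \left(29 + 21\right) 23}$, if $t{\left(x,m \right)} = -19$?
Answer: $\frac{31}{94} \approx 0.32979$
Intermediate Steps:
$\frac{t{\left(-5,41 \right)} - 1159}{\left(-1\right) 4722 + \left(29 + 21\right) 23} = \frac{-19 - 1159}{\left(-1\right) 4722 + \left(29 + 21\right) 23} = - \frac{1178}{-4722 + 50 \cdot 23} = - \frac{1178}{-4722 + 1150} = - \frac{1178}{-3572} = \left(-1178\right) \left(- \frac{1}{3572}\right) = \frac{31}{94}$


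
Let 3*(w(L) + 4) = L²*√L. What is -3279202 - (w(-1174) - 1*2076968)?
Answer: -1202230 - 1378276*I*√1174/3 ≈ -1.2022e+6 - 1.5742e+7*I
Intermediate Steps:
w(L) = -4 + L^(5/2)/3 (w(L) = -4 + (L²*√L)/3 = -4 + L^(5/2)/3)
-3279202 - (w(-1174) - 1*2076968) = -3279202 - ((-4 + (-1174)^(5/2)/3) - 1*2076968) = -3279202 - ((-4 + (1378276*I*√1174)/3) - 2076968) = -3279202 - ((-4 + 1378276*I*√1174/3) - 2076968) = -3279202 - (-2076972 + 1378276*I*√1174/3) = -3279202 + (2076972 - 1378276*I*√1174/3) = -1202230 - 1378276*I*√1174/3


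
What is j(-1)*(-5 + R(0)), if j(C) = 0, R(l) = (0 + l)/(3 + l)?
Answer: 0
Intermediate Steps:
R(l) = l/(3 + l)
j(-1)*(-5 + R(0)) = 0*(-5 + 0/(3 + 0)) = 0*(-5 + 0/3) = 0*(-5 + 0*(⅓)) = 0*(-5 + 0) = 0*(-5) = 0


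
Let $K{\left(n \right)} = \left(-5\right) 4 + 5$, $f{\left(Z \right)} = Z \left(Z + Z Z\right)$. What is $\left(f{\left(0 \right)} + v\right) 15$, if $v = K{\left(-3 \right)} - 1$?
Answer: $-240$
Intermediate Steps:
$f{\left(Z \right)} = Z \left(Z + Z^{2}\right)$
$K{\left(n \right)} = -15$ ($K{\left(n \right)} = -20 + 5 = -15$)
$v = -16$ ($v = -15 - 1 = -16$)
$\left(f{\left(0 \right)} + v\right) 15 = \left(0^{2} \left(1 + 0\right) - 16\right) 15 = \left(0 \cdot 1 - 16\right) 15 = \left(0 - 16\right) 15 = \left(-16\right) 15 = -240$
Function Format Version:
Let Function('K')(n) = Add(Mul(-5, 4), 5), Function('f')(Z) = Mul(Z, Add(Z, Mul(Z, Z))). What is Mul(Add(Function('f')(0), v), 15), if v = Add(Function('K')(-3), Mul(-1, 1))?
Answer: -240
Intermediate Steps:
Function('f')(Z) = Mul(Z, Add(Z, Pow(Z, 2)))
Function('K')(n) = -15 (Function('K')(n) = Add(-20, 5) = -15)
v = -16 (v = Add(-15, Mul(-1, 1)) = Add(-15, -1) = -16)
Mul(Add(Function('f')(0), v), 15) = Mul(Add(Mul(Pow(0, 2), Add(1, 0)), -16), 15) = Mul(Add(Mul(0, 1), -16), 15) = Mul(Add(0, -16), 15) = Mul(-16, 15) = -240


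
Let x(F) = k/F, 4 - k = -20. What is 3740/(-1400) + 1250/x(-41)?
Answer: -897997/420 ≈ -2138.1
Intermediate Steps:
k = 24 (k = 4 - 1*(-20) = 4 + 20 = 24)
x(F) = 24/F
3740/(-1400) + 1250/x(-41) = 3740/(-1400) + 1250/((24/(-41))) = 3740*(-1/1400) + 1250/((24*(-1/41))) = -187/70 + 1250/(-24/41) = -187/70 + 1250*(-41/24) = -187/70 - 25625/12 = -897997/420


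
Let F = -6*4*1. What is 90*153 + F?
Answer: 13746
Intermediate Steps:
F = -24 (F = -1*24*1 = -24*1 = -24)
90*153 + F = 90*153 - 24 = 13770 - 24 = 13746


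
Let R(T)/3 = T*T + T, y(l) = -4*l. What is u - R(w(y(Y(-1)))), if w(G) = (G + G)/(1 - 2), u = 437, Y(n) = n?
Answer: 269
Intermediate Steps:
w(G) = -2*G (w(G) = (2*G)/(-1) = (2*G)*(-1) = -2*G)
R(T) = 3*T + 3*T**2 (R(T) = 3*(T*T + T) = 3*(T**2 + T) = 3*(T + T**2) = 3*T + 3*T**2)
u - R(w(y(Y(-1)))) = 437 - 3*(-(-8)*(-1))*(1 - (-8)*(-1)) = 437 - 3*(-2*4)*(1 - 2*4) = 437 - 3*(-8)*(1 - 8) = 437 - 3*(-8)*(-7) = 437 - 1*168 = 437 - 168 = 269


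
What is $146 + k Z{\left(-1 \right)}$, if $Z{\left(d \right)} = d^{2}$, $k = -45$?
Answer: $101$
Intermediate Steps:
$146 + k Z{\left(-1 \right)} = 146 - 45 \left(-1\right)^{2} = 146 - 45 = 101$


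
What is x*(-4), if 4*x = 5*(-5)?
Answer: 25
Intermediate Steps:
x = -25/4 (x = (5*(-5))/4 = (1/4)*(-25) = -25/4 ≈ -6.2500)
x*(-4) = -25/4*(-4) = 25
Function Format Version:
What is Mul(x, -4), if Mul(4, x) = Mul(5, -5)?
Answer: 25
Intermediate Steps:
x = Rational(-25, 4) (x = Mul(Rational(1, 4), Mul(5, -5)) = Mul(Rational(1, 4), -25) = Rational(-25, 4) ≈ -6.2500)
Mul(x, -4) = Mul(Rational(-25, 4), -4) = 25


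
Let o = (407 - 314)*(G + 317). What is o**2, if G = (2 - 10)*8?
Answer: 553613841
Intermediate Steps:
G = -64 (G = -8*8 = -64)
o = 23529 (o = (407 - 314)*(-64 + 317) = 93*253 = 23529)
o**2 = 23529**2 = 553613841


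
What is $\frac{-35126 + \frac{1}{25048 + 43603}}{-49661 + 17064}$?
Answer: $\frac{2411435025}{2237816647} \approx 1.0776$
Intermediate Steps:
$\frac{-35126 + \frac{1}{25048 + 43603}}{-49661 + 17064} = \frac{-35126 + \frac{1}{68651}}{-32597} = \left(-35126 + \frac{1}{68651}\right) \left(- \frac{1}{32597}\right) = \left(- \frac{2411435025}{68651}\right) \left(- \frac{1}{32597}\right) = \frac{2411435025}{2237816647}$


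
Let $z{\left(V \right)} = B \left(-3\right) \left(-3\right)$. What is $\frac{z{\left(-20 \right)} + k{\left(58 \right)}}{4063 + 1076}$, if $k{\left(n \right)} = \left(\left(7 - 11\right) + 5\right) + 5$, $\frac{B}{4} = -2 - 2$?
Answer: $- \frac{46}{1713} \approx -0.026853$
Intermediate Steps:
$B = -16$ ($B = 4 \left(-2 - 2\right) = 4 \left(-4\right) = -16$)
$z{\left(V \right)} = -144$ ($z{\left(V \right)} = \left(-16\right) \left(-3\right) \left(-3\right) = 48 \left(-3\right) = -144$)
$k{\left(n \right)} = 6$ ($k{\left(n \right)} = \left(-4 + 5\right) + 5 = 1 + 5 = 6$)
$\frac{z{\left(-20 \right)} + k{\left(58 \right)}}{4063 + 1076} = \frac{-144 + 6}{4063 + 1076} = - \frac{138}{5139} = \left(-138\right) \frac{1}{5139} = - \frac{46}{1713}$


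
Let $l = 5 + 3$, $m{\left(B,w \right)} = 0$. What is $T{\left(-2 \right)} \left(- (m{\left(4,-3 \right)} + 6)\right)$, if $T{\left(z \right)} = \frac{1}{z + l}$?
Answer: $-1$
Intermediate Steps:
$l = 8$
$T{\left(z \right)} = \frac{1}{8 + z}$ ($T{\left(z \right)} = \frac{1}{z + 8} = \frac{1}{8 + z}$)
$T{\left(-2 \right)} \left(- (m{\left(4,-3 \right)} + 6)\right) = \frac{\left(-1\right) \left(0 + 6\right)}{8 - 2} = \frac{\left(-1\right) 6}{6} = \frac{1}{6} \left(-6\right) = -1$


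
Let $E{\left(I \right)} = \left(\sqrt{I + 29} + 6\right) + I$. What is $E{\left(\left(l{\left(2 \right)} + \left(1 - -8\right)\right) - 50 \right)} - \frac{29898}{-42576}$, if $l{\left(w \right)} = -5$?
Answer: $- \frac{278857}{7096} + i \sqrt{17} \approx -39.298 + 4.1231 i$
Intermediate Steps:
$E{\left(I \right)} = 6 + I + \sqrt{29 + I}$ ($E{\left(I \right)} = \left(\sqrt{29 + I} + 6\right) + I = \left(6 + \sqrt{29 + I}\right) + I = 6 + I + \sqrt{29 + I}$)
$E{\left(\left(l{\left(2 \right)} + \left(1 - -8\right)\right) - 50 \right)} - \frac{29898}{-42576} = \left(6 + \left(\left(-5 + \left(1 - -8\right)\right) - 50\right) + \sqrt{29 + \left(\left(-5 + \left(1 - -8\right)\right) - 50\right)}\right) - \frac{29898}{-42576} = \left(6 + \left(\left(-5 + \left(1 + 8\right)\right) - 50\right) + \sqrt{29 + \left(\left(-5 + \left(1 + 8\right)\right) - 50\right)}\right) - - \frac{4983}{7096} = \left(6 + \left(\left(-5 + 9\right) - 50\right) + \sqrt{29 + \left(\left(-5 + 9\right) - 50\right)}\right) + \frac{4983}{7096} = \left(6 + \left(4 - 50\right) + \sqrt{29 + \left(4 - 50\right)}\right) + \frac{4983}{7096} = \left(6 - 46 + \sqrt{29 - 46}\right) + \frac{4983}{7096} = \left(6 - 46 + \sqrt{-17}\right) + \frac{4983}{7096} = \left(6 - 46 + i \sqrt{17}\right) + \frac{4983}{7096} = \left(-40 + i \sqrt{17}\right) + \frac{4983}{7096} = - \frac{278857}{7096} + i \sqrt{17}$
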